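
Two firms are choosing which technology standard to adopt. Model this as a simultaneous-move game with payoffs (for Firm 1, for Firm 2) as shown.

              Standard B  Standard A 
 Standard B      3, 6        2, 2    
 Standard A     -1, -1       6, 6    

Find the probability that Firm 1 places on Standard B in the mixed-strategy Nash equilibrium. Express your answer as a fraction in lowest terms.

7/11

Firm 1's mix p on Standard B must make Firm 2 indifferent between Standard B and Standard A.
Firm 2's payoff from Standard B: 6p + (-1)(1−p). From Standard A: 2p + 6(1−p).
Set equal: 4p = 7(1−p) → p = 7/11.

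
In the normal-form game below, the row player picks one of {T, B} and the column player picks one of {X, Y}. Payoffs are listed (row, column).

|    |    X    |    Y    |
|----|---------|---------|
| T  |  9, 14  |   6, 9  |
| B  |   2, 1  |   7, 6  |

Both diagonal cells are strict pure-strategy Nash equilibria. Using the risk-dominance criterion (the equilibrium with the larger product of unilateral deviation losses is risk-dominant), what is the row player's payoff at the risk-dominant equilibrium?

At (T, X): the row player loses 9 − 2 = 7 by deviating; the column player loses 14 − 9 = 5. Product = 7·5 = 35.
At (B, Y): the row player loses 7 − 6 = 1 by deviating; the column player loses 6 − 1 = 5. Product = 1·5 = 5.
35 > 5, so (T, X) is risk-dominant. The row player's payoff there is 9.

9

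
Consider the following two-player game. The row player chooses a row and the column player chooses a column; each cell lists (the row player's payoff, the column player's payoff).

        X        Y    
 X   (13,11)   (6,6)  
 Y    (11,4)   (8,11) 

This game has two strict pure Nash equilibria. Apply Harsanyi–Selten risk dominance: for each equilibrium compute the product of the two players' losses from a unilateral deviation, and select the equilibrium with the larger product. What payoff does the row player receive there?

8

At both X: the row player loses 13 − 11 = 2 by deviating; the column player loses 11 − 6 = 5. Product = 2·5 = 10.
At both Y: the row player loses 8 − 6 = 2 by deviating; the column player loses 11 − 4 = 7. Product = 2·7 = 14.
14 > 10, so both Y is risk-dominant. The row player's payoff there is 8.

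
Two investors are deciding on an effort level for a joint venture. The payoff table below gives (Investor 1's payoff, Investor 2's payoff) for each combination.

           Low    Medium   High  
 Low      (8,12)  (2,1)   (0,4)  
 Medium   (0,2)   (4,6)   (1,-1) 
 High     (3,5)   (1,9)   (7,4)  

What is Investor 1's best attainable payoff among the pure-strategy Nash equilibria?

8

Both Low is a pure NE (Investor 1: 8 ≥ 3; Investor 2: 12 ≥ 4). Investor 1 gets 8.
Both Medium is a pure NE (Investor 1: 4 ≥ 2; Investor 2: 6 ≥ 2). Investor 1 gets 4.
Every other cell has a profitable deviation for at least one player. Highest of {8, 4} is 8.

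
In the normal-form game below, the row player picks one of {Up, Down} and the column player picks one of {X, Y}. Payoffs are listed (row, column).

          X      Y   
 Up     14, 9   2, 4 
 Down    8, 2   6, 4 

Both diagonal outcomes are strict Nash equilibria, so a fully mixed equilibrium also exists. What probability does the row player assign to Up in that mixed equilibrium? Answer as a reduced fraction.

2/7

The row player's mix p on Up must make the column player indifferent between X and Y.
The column player's payoff from X: 9p + 2(1−p). From Y: 4p + 4(1−p).
Set equal: 5p = 2(1−p) → p = 2/7.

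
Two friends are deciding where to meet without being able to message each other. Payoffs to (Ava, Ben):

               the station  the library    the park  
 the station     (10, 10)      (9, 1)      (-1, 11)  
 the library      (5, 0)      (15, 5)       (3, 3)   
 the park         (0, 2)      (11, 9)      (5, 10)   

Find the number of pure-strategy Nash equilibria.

Both the library: Ava gets 15 (best alternative 11); Ben gets 5 (best alternative 3). Neither deviates — NE.
Both the park: Ava gets 5 (best alternative 3); Ben gets 10 (best alternative 9). Neither deviates — NE.
Both the station is not a NE: Ben would switch to the park (11 > 10).
No other cell survives both best-response checks, so there are 2 pure NE.

2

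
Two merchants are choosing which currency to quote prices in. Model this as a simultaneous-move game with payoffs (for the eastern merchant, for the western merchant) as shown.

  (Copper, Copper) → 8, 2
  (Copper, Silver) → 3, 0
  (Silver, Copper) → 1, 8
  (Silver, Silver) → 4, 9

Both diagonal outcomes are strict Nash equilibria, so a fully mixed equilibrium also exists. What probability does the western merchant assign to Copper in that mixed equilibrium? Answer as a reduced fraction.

The western merchant's mix q on Copper must make the eastern merchant indifferent between Copper and Silver.
The eastern merchant's payoff from Copper: 8q + 3(1−q). From Silver: 1q + 4(1−q).
Set equal: 7q = 1(1−q) → q = 1/8.

1/8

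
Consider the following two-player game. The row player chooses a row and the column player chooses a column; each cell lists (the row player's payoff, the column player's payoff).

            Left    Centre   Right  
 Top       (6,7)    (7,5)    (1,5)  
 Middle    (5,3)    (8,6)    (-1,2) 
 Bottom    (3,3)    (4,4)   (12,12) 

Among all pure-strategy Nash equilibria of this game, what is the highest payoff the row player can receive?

12

(Top, Left) is a pure NE (the row player: 6 ≥ 5; the column player: 7 ≥ 5). The row player gets 6.
(Middle, Centre) is a pure NE (the row player: 8 ≥ 7; the column player: 6 ≥ 3). The row player gets 8.
(Bottom, Right) is a pure NE (the row player: 12 ≥ 1; the column player: 12 ≥ 4). The row player gets 12.
Every other cell has a profitable deviation for at least one player. Highest of {6, 8, 12} is 12.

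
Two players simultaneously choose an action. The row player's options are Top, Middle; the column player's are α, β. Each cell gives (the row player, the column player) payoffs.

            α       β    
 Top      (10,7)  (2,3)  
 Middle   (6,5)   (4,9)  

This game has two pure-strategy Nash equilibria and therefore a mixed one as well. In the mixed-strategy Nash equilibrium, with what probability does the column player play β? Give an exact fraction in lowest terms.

The column player's mix q on α must make the row player indifferent between Top and Middle.
The row player's payoff from Top: 10q + 2(1−q). From Middle: 6q + 4(1−q).
Set equal: 4q = 2(1−q) → q = 2/6 = 1/3.
Probability on β is 1 − 1/3 = 2/3.

2/3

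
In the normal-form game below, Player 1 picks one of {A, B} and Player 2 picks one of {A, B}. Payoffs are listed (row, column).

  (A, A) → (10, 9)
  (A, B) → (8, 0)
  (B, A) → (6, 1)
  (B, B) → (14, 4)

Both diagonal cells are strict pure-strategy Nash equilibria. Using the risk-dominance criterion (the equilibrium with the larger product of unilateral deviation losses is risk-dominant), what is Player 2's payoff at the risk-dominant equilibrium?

At both A: Player 1 loses 10 − 6 = 4 by deviating; Player 2 loses 9 − 0 = 9. Product = 4·9 = 36.
At both B: Player 1 loses 14 − 8 = 6 by deviating; Player 2 loses 4 − 1 = 3. Product = 6·3 = 18.
36 > 18, so both A is risk-dominant. Player 2's payoff there is 9.

9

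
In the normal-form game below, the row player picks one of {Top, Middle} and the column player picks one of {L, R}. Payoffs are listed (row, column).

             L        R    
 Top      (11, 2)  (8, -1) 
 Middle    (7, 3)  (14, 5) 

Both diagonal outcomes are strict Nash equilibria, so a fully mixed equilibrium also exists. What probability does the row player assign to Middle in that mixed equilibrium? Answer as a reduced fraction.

3/5

The row player's mix p on Top must make the column player indifferent between L and R.
The column player's payoff from L: 2p + 3(1−p). From R: (-1)p + 5(1−p).
Set equal: 3p = 2(1−p) → p = 2/5.
Probability on Middle is 1 − 2/5 = 3/5.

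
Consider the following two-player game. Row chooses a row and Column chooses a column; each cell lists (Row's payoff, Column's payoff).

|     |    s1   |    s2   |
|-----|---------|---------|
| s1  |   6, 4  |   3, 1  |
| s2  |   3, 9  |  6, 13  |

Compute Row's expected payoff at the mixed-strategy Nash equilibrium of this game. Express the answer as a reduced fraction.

Column mixes with probability q on s1, chosen so Row is indifferent: 6q + 3(1−q) = 3q + 6(1−q) gives q = 1/2.
Row's expected payoff (from either row, since indifferent) is 6·1/2 + 3·1/2 = 9/2.

9/2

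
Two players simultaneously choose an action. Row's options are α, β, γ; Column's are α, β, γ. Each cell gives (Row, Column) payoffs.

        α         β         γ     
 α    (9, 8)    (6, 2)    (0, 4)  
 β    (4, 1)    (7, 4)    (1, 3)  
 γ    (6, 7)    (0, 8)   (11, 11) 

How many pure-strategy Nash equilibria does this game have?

3

Both α: Row gets 9 (best alternative 6); Column gets 8 (best alternative 4). Neither deviates — NE.
Both β: Row gets 7 (best alternative 6); Column gets 4 (best alternative 3). Neither deviates — NE.
Both γ: Row gets 11 (best alternative 1); Column gets 11 (best alternative 8). Neither deviates — NE.
(α, γ) is not a NE: Row would switch to γ (11 > 0).
No other cell survives both best-response checks, so there are 3 pure NE.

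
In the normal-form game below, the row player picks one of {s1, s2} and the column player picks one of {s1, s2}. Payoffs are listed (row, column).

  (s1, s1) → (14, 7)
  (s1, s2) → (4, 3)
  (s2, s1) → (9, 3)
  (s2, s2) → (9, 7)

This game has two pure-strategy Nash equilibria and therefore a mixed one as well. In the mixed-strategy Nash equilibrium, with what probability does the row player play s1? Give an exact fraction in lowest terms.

The row player's mix p on s1 must make the column player indifferent between s1 and s2.
The column player's payoff from s1: 7p + 3(1−p). From s2: 3p + 7(1−p).
Set equal: 4p = 4(1−p) → p = 4/8 = 1/2.

1/2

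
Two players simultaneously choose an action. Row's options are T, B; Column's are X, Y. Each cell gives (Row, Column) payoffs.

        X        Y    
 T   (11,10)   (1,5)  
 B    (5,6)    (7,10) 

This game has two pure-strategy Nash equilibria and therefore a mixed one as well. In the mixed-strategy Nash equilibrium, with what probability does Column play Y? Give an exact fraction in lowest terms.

1/2

Column's mix q on X must make Row indifferent between T and B.
Row's payoff from T: 11q + 1(1−q). From B: 5q + 7(1−q).
Set equal: 6q = 6(1−q) → q = 6/12 = 1/2.
Probability on Y is 1 − 1/2 = 1/2.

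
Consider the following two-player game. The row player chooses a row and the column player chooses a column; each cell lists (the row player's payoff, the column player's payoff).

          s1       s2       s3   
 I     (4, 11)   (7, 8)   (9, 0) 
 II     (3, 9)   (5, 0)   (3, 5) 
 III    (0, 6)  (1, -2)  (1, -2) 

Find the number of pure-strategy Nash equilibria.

1

(I, s1): the row player gets 4 (best alternative 3); the column player gets 11 (best alternative 8). Neither deviates — NE.
(III, s3) is not a NE: the row player would switch to I (9 > 1).
No other cell survives both best-response checks, so there is 1 pure NE.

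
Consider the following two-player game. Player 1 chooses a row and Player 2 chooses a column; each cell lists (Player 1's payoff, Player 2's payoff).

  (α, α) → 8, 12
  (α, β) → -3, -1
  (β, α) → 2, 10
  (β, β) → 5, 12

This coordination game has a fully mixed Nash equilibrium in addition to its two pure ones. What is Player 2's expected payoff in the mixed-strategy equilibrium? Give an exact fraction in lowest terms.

Player 1 mixes with probability p on α, chosen so Player 2 is indifferent: 12p + 10(1−p) = (-1)p + 12(1−p) gives p = 2/15.
Player 2's expected payoff is 12·2/15 + 10·13/15 = 154/15.

154/15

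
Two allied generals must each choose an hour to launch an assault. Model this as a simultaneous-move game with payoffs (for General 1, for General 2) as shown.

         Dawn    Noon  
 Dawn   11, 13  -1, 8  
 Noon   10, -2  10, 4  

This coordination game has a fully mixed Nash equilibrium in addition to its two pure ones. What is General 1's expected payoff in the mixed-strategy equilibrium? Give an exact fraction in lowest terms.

General 2 mixes with probability q on Dawn, chosen so General 1 is indifferent: 11q + (-1)(1−q) = 10q + 10(1−q) gives q = 11/12.
General 1's expected payoff (from either row, since indifferent) is 11·11/12 + (-1)·1/12 = 10.

10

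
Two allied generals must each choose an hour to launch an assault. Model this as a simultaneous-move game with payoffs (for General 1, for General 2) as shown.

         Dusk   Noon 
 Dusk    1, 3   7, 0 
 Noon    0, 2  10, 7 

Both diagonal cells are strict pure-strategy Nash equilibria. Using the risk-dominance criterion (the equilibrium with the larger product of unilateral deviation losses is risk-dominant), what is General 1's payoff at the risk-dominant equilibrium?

At both Dusk: General 1 loses 1 − 0 = 1 by deviating; General 2 loses 3 − 0 = 3. Product = 1·3 = 3.
At both Noon: General 1 loses 10 − 7 = 3 by deviating; General 2 loses 7 − 2 = 5. Product = 3·5 = 15.
15 > 3, so both Noon is risk-dominant. General 1's payoff there is 10.

10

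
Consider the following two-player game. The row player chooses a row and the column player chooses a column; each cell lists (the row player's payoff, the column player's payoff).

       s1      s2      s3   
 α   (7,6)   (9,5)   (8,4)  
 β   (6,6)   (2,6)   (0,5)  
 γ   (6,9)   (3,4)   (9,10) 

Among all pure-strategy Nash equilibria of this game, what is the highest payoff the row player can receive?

9

(α, s1) is a pure NE (the row player: 7 ≥ 6; the column player: 6 ≥ 5). The row player gets 7.
(γ, s3) is a pure NE (the row player: 9 ≥ 8; the column player: 10 ≥ 9). The row player gets 9.
Every other cell has a profitable deviation for at least one player. Highest of {7, 9} is 9.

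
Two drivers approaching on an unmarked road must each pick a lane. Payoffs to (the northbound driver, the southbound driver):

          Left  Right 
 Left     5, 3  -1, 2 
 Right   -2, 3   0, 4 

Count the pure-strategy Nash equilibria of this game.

Both Left: the northbound driver gets 5 (best alternative -2); the southbound driver gets 3 (best alternative 2). Neither deviates — NE.
Both Right: the northbound driver gets 0 (best alternative -1); the southbound driver gets 4 (best alternative 3). Neither deviates — NE.
(Right, Left) is not a NE: the northbound driver would switch to Left (5 > -2).
No other cell survives both best-response checks, so there are 2 pure NE.

2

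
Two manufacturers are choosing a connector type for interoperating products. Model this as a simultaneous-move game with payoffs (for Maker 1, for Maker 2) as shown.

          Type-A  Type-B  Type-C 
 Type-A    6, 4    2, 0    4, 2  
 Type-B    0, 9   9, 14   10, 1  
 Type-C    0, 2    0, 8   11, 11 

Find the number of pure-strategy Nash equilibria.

3

Both Type-A: Maker 1 gets 6 (best alternative 0); Maker 2 gets 4 (best alternative 2). Neither deviates — NE.
Both Type-B: Maker 1 gets 9 (best alternative 2); Maker 2 gets 14 (best alternative 9). Neither deviates — NE.
Both Type-C: Maker 1 gets 11 (best alternative 10); Maker 2 gets 11 (best alternative 8). Neither deviates — NE.
(Type-B, Type-A) is not a NE: Maker 1 would switch to Type-A (6 > 0).
No other cell survives both best-response checks, so there are 3 pure NE.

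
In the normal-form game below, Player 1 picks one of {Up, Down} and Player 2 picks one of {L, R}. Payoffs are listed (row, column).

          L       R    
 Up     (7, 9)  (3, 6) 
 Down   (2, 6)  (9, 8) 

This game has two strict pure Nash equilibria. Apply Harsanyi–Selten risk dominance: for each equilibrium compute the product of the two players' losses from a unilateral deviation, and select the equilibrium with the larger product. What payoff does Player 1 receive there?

7

At (Up, L): Player 1 loses 7 − 2 = 5 by deviating; Player 2 loses 9 − 6 = 3. Product = 5·3 = 15.
At (Down, R): Player 1 loses 9 − 3 = 6 by deviating; Player 2 loses 8 − 6 = 2. Product = 6·2 = 12.
15 > 12, so (Up, L) is risk-dominant. Player 1's payoff there is 7.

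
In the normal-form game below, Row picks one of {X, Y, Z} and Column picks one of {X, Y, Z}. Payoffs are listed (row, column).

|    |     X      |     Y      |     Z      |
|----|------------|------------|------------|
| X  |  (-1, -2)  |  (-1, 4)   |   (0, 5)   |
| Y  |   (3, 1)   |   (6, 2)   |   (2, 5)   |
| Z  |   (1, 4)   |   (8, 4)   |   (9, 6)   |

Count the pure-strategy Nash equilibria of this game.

1

Both Z: Row gets 9 (best alternative 2); Column gets 6 (best alternative 4). Neither deviates — NE.
Both X is not a NE: Row would switch to Y (3 > -1).
No other cell survives both best-response checks, so there is 1 pure NE.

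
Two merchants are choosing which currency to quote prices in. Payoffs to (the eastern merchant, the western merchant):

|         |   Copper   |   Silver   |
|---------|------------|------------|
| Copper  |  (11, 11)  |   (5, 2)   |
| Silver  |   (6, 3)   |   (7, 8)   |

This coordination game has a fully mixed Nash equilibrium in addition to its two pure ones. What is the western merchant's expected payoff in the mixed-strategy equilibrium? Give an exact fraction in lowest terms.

The eastern merchant mixes with probability p on Copper, chosen so the western merchant is indifferent: 11p + 3(1−p) = 2p + 8(1−p) gives p = 5/14.
The western merchant's expected payoff is 11·5/14 + 3·9/14 = 41/7.

41/7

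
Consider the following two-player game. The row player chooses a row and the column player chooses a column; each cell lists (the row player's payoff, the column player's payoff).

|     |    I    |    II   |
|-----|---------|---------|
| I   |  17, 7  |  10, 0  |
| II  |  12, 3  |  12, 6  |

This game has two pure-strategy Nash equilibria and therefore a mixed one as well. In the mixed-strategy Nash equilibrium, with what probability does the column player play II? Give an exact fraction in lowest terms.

5/7

The column player's mix q on I must make the row player indifferent between I and II.
The row player's payoff from I: 17q + 10(1−q). From II: 12q + 12(1−q).
Set equal: 5q = 2(1−q) → q = 2/7.
Probability on II is 1 − 2/7 = 5/7.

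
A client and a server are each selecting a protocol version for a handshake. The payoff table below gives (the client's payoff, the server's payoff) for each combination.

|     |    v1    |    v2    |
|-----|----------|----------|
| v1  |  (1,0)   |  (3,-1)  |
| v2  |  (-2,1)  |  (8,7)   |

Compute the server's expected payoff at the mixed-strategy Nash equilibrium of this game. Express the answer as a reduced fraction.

1/7

The client mixes with probability p on v1, chosen so the server is indifferent: 0p + 1(1−p) = (-1)p + 7(1−p) gives p = 6/7.
The server's expected payoff is 0·6/7 + 1·1/7 = 1/7.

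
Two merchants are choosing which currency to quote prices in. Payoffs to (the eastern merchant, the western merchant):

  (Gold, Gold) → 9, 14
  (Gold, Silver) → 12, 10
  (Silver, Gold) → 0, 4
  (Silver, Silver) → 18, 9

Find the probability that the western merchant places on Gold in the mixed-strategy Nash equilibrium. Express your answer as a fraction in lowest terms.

2/5

The western merchant's mix q on Gold must make the eastern merchant indifferent between Gold and Silver.
The eastern merchant's payoff from Gold: 9q + 12(1−q). From Silver: 0q + 18(1−q).
Set equal: 9q = 6(1−q) → q = 6/15 = 2/5.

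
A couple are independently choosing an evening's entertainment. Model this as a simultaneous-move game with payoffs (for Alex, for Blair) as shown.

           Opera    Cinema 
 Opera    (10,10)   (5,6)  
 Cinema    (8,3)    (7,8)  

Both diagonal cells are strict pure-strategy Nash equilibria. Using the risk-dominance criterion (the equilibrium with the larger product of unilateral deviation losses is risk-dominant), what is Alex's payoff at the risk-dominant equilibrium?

7

At both Opera: Alex loses 10 − 8 = 2 by deviating; Blair loses 10 − 6 = 4. Product = 2·4 = 8.
At both Cinema: Alex loses 7 − 5 = 2 by deviating; Blair loses 8 − 3 = 5. Product = 2·5 = 10.
10 > 8, so both Cinema is risk-dominant. Alex's payoff there is 7.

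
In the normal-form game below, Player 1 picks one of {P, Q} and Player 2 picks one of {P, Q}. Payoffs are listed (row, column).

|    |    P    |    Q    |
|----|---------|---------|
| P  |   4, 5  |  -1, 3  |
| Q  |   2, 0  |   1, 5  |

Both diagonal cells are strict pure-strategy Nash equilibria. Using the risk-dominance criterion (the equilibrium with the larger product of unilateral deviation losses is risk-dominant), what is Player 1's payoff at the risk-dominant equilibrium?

1

At both P: Player 1 loses 4 − 2 = 2 by deviating; Player 2 loses 5 − 3 = 2. Product = 2·2 = 4.
At both Q: Player 1 loses 1 − (-1) = 2 by deviating; Player 2 loses 5 − 0 = 5. Product = 2·5 = 10.
10 > 4, so both Q is risk-dominant. Player 1's payoff there is 1.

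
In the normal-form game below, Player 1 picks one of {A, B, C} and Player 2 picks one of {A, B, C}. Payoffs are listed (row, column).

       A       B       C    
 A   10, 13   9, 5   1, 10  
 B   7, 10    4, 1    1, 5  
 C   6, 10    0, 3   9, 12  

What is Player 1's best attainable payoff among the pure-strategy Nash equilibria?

10

Both A is a pure NE (Player 1: 10 ≥ 7; Player 2: 13 ≥ 10). Player 1 gets 10.
Both C is a pure NE (Player 1: 9 ≥ 1; Player 2: 12 ≥ 10). Player 1 gets 9.
Every other cell has a profitable deviation for at least one player. Highest of {10, 9} is 10.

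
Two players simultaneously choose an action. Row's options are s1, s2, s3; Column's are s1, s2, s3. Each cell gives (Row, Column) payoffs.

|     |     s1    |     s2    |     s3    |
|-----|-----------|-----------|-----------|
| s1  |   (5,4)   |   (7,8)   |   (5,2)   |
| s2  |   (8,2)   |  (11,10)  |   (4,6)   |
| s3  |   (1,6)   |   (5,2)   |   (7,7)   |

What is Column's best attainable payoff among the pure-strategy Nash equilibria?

Both s2 is a pure NE (Row: 11 ≥ 7; Column: 10 ≥ 6). Column gets 10.
Both s3 is a pure NE (Row: 7 ≥ 5; Column: 7 ≥ 6). Column gets 7.
Every other cell has a profitable deviation for at least one player. Highest of {10, 7} is 10.

10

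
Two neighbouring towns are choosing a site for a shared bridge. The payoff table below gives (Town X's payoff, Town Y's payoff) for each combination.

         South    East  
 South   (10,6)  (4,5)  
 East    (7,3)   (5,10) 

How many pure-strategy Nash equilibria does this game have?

2

Both South: Town X gets 10 (best alternative 7); Town Y gets 6 (best alternative 5). Neither deviates — NE.
Both East: Town X gets 5 (best alternative 4); Town Y gets 10 (best alternative 3). Neither deviates — NE.
(South, East) is not a NE: Town X would switch to East (5 > 4).
No other cell survives both best-response checks, so there are 2 pure NE.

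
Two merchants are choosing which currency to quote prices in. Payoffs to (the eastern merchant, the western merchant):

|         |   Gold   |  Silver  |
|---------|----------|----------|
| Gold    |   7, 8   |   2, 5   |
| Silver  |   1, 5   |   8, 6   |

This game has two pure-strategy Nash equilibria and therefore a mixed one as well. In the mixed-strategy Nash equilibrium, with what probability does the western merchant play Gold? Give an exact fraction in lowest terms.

1/2

The western merchant's mix q on Gold must make the eastern merchant indifferent between Gold and Silver.
The eastern merchant's payoff from Gold: 7q + 2(1−q). From Silver: 1q + 8(1−q).
Set equal: 6q = 6(1−q) → q = 6/12 = 1/2.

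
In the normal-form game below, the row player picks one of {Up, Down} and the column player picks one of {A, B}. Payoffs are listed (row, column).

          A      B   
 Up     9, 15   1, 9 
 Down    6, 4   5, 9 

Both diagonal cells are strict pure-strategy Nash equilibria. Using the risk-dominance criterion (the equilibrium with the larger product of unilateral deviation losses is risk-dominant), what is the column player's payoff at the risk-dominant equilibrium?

9

At (Up, A): the row player loses 9 − 6 = 3 by deviating; the column player loses 15 − 9 = 6. Product = 3·6 = 18.
At (Down, B): the row player loses 5 − 1 = 4 by deviating; the column player loses 9 − 4 = 5. Product = 4·5 = 20.
20 > 18, so (Down, B) is risk-dominant. The column player's payoff there is 9.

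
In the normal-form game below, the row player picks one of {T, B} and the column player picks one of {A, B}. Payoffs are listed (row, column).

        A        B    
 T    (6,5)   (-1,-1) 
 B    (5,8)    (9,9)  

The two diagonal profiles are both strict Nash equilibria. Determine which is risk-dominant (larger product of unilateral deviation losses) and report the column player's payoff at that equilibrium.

9

At (T, A): the row player loses 6 − 5 = 1 by deviating; the column player loses 5 − (-1) = 6. Product = 1·6 = 6.
At (B, B): the row player loses 9 − (-1) = 10 by deviating; the column player loses 9 − 8 = 1. Product = 10·1 = 10.
10 > 6, so (B, B) is risk-dominant. The column player's payoff there is 9.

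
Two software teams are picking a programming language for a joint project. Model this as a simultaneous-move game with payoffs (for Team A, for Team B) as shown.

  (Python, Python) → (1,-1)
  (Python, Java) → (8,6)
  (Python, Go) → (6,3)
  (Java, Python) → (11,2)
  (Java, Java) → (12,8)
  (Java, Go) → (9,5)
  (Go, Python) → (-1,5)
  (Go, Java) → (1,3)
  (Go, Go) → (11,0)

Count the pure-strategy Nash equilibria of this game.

1

Both Java: Team A gets 12 (best alternative 8); Team B gets 8 (best alternative 5). Neither deviates — NE.
Both Go is not a NE: Team B would switch to Python (5 > 0).
No other cell survives both best-response checks, so there is 1 pure NE.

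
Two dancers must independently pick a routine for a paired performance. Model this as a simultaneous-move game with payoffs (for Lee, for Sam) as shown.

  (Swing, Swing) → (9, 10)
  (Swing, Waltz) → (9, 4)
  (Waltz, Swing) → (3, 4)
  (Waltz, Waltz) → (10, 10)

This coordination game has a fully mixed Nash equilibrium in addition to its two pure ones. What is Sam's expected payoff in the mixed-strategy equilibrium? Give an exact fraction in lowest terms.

7

Lee mixes with probability p on Swing, chosen so Sam is indifferent: 10p + 4(1−p) = 4p + 10(1−p) gives p = 1/2.
Sam's expected payoff is 10·1/2 + 4·1/2 = 7.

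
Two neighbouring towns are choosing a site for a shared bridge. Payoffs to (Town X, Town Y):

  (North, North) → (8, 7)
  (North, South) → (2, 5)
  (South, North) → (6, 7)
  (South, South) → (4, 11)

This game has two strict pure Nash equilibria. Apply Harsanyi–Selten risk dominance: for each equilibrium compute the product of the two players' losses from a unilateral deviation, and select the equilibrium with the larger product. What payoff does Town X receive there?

4

At both North: Town X loses 8 − 6 = 2 by deviating; Town Y loses 7 − 5 = 2. Product = 2·2 = 4.
At both South: Town X loses 4 − 2 = 2 by deviating; Town Y loses 11 − 7 = 4. Product = 2·4 = 8.
8 > 4, so both South is risk-dominant. Town X's payoff there is 4.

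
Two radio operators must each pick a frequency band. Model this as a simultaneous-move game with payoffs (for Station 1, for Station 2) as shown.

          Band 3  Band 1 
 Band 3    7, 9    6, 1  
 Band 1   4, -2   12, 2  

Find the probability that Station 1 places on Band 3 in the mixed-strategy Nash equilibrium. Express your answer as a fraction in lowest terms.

Station 1's mix p on Band 3 must make Station 2 indifferent between Band 3 and Band 1.
Station 2's payoff from Band 3: 9p + (-2)(1−p). From Band 1: 1p + 2(1−p).
Set equal: 8p = 4(1−p) → p = 4/12 = 1/3.

1/3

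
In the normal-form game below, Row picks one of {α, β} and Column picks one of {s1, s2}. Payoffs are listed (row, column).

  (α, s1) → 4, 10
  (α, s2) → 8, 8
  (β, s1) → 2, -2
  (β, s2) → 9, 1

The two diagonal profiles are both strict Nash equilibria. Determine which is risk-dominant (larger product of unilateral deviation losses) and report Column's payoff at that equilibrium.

10

At (α, s1): Row loses 4 − 2 = 2 by deviating; Column loses 10 − 8 = 2. Product = 2·2 = 4.
At (β, s2): Row loses 9 − 8 = 1 by deviating; Column loses 1 − (-2) = 3. Product = 1·3 = 3.
4 > 3, so (α, s1) is risk-dominant. Column's payoff there is 10.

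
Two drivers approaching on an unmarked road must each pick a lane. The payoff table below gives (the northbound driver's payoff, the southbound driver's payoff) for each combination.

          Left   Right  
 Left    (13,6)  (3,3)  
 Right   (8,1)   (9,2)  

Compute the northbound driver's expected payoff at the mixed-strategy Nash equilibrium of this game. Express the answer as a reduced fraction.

93/11

The southbound driver mixes with probability q on Left, chosen so the northbound driver is indifferent: 13q + 3(1−q) = 8q + 9(1−q) gives q = 6/11.
The northbound driver's expected payoff (from either row, since indifferent) is 13·6/11 + 3·5/11 = 93/11.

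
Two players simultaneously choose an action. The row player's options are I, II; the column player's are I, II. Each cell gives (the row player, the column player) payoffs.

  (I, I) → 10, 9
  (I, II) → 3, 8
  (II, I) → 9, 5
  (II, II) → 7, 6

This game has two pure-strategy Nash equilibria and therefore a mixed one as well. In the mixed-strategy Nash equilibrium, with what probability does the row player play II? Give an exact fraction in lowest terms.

1/2

The row player's mix p on I must make the column player indifferent between I and II.
The column player's payoff from I: 9p + 5(1−p). From II: 8p + 6(1−p).
Set equal: 1p = 1(1−p) → p = 1/2.
Probability on II is 1 − 1/2 = 1/2.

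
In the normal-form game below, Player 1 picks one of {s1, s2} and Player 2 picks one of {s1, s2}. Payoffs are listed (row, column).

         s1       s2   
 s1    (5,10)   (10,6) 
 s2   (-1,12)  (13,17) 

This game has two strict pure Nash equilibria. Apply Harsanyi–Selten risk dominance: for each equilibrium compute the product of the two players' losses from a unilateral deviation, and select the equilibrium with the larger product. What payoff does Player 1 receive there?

5

At both s1: Player 1 loses 5 − (-1) = 6 by deviating; Player 2 loses 10 − 6 = 4. Product = 6·4 = 24.
At both s2: Player 1 loses 13 − 10 = 3 by deviating; Player 2 loses 17 − 12 = 5. Product = 3·5 = 15.
24 > 15, so both s1 is risk-dominant. Player 1's payoff there is 5.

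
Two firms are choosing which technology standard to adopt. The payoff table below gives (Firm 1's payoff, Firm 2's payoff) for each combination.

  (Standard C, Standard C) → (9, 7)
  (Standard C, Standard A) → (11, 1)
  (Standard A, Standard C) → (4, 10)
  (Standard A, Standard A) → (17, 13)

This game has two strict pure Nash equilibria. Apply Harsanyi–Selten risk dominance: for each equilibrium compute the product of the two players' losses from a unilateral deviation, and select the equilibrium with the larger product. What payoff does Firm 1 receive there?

At both Standard C: Firm 1 loses 9 − 4 = 5 by deviating; Firm 2 loses 7 − 1 = 6. Product = 5·6 = 30.
At both Standard A: Firm 1 loses 17 − 11 = 6 by deviating; Firm 2 loses 13 − 10 = 3. Product = 6·3 = 18.
30 > 18, so both Standard C is risk-dominant. Firm 1's payoff there is 9.

9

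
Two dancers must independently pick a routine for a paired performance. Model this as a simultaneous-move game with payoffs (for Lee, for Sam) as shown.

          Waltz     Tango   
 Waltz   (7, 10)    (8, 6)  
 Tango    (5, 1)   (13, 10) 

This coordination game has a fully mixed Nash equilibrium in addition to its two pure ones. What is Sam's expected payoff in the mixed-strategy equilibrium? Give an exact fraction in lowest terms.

94/13

Lee mixes with probability p on Waltz, chosen so Sam is indifferent: 10p + 1(1−p) = 6p + 10(1−p) gives p = 9/13.
Sam's expected payoff is 10·9/13 + 1·4/13 = 94/13.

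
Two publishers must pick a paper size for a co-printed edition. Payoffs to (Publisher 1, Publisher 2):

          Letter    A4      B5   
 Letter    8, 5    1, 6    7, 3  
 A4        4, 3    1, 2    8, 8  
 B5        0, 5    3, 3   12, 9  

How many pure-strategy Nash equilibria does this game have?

Both B5: Publisher 1 gets 12 (best alternative 8); Publisher 2 gets 9 (best alternative 5). Neither deviates — NE.
Both A4 is not a NE: Publisher 1 would switch to B5 (3 > 1).
No other cell survives both best-response checks, so there is 1 pure NE.

1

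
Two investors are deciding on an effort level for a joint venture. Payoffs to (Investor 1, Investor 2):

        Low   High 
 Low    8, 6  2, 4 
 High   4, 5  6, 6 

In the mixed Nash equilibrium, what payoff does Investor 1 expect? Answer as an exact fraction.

5

Investor 2 mixes with probability q on Low, chosen so Investor 1 is indifferent: 8q + 2(1−q) = 4q + 6(1−q) gives q = 1/2.
Investor 1's expected payoff (from either row, since indifferent) is 8·1/2 + 2·1/2 = 5.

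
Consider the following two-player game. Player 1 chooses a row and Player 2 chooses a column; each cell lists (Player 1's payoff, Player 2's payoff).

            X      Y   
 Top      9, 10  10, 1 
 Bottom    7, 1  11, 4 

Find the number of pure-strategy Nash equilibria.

2

(Top, X): Player 1 gets 9 (best alternative 7); Player 2 gets 10 (best alternative 1). Neither deviates — NE.
(Bottom, Y): Player 1 gets 11 (best alternative 10); Player 2 gets 4 (best alternative 1). Neither deviates — NE.
(Top, Y) is not a NE: Player 1 would switch to Bottom (11 > 10).
No other cell survives both best-response checks, so there are 2 pure NE.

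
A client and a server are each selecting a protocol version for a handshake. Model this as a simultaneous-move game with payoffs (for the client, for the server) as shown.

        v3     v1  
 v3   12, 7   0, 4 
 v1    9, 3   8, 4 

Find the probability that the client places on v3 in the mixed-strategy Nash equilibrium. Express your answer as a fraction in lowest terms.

1/4

The client's mix p on v3 must make the server indifferent between v3 and v1.
The server's payoff from v3: 7p + 3(1−p). From v1: 4p + 4(1−p).
Set equal: 3p = 1(1−p) → p = 1/4.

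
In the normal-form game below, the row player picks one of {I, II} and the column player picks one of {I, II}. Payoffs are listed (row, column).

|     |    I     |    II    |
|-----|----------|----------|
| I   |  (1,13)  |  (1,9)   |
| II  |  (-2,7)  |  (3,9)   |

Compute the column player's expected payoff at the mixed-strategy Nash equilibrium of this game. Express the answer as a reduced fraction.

The row player mixes with probability p on I, chosen so the column player is indifferent: 13p + 7(1−p) = 9p + 9(1−p) gives p = 1/3.
The column player's expected payoff is 13·1/3 + 7·2/3 = 9.

9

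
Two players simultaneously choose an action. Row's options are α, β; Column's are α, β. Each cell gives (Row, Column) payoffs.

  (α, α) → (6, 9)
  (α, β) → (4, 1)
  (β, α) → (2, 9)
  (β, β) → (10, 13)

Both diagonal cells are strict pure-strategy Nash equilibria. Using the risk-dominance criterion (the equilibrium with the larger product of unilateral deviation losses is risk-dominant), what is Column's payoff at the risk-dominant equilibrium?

9

At both α: Row loses 6 − 2 = 4 by deviating; Column loses 9 − 1 = 8. Product = 4·8 = 32.
At both β: Row loses 10 − 4 = 6 by deviating; Column loses 13 − 9 = 4. Product = 6·4 = 24.
32 > 24, so both α is risk-dominant. Column's payoff there is 9.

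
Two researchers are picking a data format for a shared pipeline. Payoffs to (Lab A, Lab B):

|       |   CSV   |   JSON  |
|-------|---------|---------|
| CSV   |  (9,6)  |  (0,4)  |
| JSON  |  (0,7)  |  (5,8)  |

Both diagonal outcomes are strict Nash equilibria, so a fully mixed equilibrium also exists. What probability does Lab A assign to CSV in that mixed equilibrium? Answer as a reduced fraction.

1/3

Lab A's mix p on CSV must make Lab B indifferent between CSV and JSON.
Lab B's payoff from CSV: 6p + 7(1−p). From JSON: 4p + 8(1−p).
Set equal: 2p = 1(1−p) → p = 1/3.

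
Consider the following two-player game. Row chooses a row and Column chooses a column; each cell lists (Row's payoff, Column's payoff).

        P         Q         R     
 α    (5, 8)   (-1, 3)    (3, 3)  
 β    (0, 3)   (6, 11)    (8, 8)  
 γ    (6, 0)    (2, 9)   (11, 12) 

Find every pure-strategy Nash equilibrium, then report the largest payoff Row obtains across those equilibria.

(β, Q) is a pure NE (Row: 6 ≥ 2; Column: 11 ≥ 8). Row gets 6.
(γ, R) is a pure NE (Row: 11 ≥ 8; Column: 12 ≥ 9). Row gets 11.
Every other cell has a profitable deviation for at least one player. Highest of {6, 11} is 11.

11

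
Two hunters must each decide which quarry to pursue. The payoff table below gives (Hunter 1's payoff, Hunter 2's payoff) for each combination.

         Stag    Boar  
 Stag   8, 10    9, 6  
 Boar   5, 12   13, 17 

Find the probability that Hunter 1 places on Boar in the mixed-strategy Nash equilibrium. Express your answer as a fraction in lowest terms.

4/9

Hunter 1's mix p on Stag must make Hunter 2 indifferent between Stag and Boar.
Hunter 2's payoff from Stag: 10p + 12(1−p). From Boar: 6p + 17(1−p).
Set equal: 4p = 5(1−p) → p = 5/9.
Probability on Boar is 1 − 5/9 = 4/9.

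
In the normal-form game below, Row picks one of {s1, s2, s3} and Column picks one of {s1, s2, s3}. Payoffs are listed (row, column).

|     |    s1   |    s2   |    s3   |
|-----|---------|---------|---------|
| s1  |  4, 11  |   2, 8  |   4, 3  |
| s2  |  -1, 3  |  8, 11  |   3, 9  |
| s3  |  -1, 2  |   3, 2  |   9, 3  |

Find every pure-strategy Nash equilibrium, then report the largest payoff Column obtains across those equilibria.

11

Both s1 is a pure NE (Row: 4 ≥ -1; Column: 11 ≥ 8). Column gets 11.
Both s2 is a pure NE (Row: 8 ≥ 3; Column: 11 ≥ 9). Column gets 11.
Both s3 is a pure NE (Row: 9 ≥ 4; Column: 3 ≥ 2). Column gets 3.
Every other cell has a profitable deviation for at least one player. Highest of {11, 11, 3} is 11.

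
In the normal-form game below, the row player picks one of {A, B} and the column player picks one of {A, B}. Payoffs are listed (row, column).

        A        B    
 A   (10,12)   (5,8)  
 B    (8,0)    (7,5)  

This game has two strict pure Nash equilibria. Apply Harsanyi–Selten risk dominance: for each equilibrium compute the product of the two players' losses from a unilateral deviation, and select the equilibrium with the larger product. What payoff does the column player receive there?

At both A: the row player loses 10 − 8 = 2 by deviating; the column player loses 12 − 8 = 4. Product = 2·4 = 8.
At both B: the row player loses 7 − 5 = 2 by deviating; the column player loses 5 − 0 = 5. Product = 2·5 = 10.
10 > 8, so both B is risk-dominant. The column player's payoff there is 5.

5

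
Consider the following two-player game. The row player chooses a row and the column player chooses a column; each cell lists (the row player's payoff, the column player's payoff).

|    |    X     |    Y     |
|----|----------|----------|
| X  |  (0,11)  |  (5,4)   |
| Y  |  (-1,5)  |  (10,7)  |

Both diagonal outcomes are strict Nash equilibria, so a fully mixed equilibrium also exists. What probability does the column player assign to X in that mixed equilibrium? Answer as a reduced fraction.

5/6

The column player's mix q on X must make the row player indifferent between X and Y.
The row player's payoff from X: 0q + 5(1−q). From Y: (-1)q + 10(1−q).
Set equal: 1q = 5(1−q) → q = 5/6.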